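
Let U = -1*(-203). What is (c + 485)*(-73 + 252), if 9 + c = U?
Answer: 121541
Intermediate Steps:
U = 203
c = 194 (c = -9 + 203 = 194)
(c + 485)*(-73 + 252) = (194 + 485)*(-73 + 252) = 679*179 = 121541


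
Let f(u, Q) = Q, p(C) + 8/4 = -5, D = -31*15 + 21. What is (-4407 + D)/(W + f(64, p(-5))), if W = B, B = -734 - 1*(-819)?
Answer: -1617/26 ≈ -62.192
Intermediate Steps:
B = 85 (B = -734 + 819 = 85)
D = -444 (D = -465 + 21 = -444)
p(C) = -7 (p(C) = -2 - 5 = -7)
W = 85
(-4407 + D)/(W + f(64, p(-5))) = (-4407 - 444)/(85 - 7) = -4851/78 = -4851*1/78 = -1617/26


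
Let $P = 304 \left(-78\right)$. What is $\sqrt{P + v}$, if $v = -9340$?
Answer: $2 i \sqrt{8263} \approx 181.8 i$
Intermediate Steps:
$P = -23712$
$\sqrt{P + v} = \sqrt{-23712 - 9340} = \sqrt{-33052} = 2 i \sqrt{8263}$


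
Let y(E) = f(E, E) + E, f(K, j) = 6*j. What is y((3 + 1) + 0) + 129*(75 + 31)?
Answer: 13702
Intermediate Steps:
y(E) = 7*E (y(E) = 6*E + E = 7*E)
y((3 + 1) + 0) + 129*(75 + 31) = 7*((3 + 1) + 0) + 129*(75 + 31) = 7*(4 + 0) + 129*106 = 7*4 + 13674 = 28 + 13674 = 13702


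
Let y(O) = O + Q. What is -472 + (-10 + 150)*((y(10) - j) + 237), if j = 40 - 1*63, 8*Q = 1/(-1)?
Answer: 74621/2 ≈ 37311.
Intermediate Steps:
Q = -⅛ (Q = (⅛)/(-1) = (⅛)*(-1) = -⅛ ≈ -0.12500)
y(O) = -⅛ + O (y(O) = O - ⅛ = -⅛ + O)
j = -23 (j = 40 - 63 = -23)
-472 + (-10 + 150)*((y(10) - j) + 237) = -472 + (-10 + 150)*(((-⅛ + 10) - 1*(-23)) + 237) = -472 + 140*((79/8 + 23) + 237) = -472 + 140*(263/8 + 237) = -472 + 140*(2159/8) = -472 + 75565/2 = 74621/2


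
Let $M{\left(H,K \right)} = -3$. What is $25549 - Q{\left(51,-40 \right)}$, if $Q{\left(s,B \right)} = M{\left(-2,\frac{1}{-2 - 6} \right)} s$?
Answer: $25702$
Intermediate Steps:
$Q{\left(s,B \right)} = - 3 s$
$25549 - Q{\left(51,-40 \right)} = 25549 - \left(-3\right) 51 = 25549 - -153 = 25549 + 153 = 25702$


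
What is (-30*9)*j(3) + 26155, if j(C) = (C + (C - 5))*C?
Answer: 25345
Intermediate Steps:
j(C) = C*(-5 + 2*C) (j(C) = (C + (-5 + C))*C = (-5 + 2*C)*C = C*(-5 + 2*C))
(-30*9)*j(3) + 26155 = (-30*9)*(3*(-5 + 2*3)) + 26155 = -810*(-5 + 6) + 26155 = -810 + 26155 = 25345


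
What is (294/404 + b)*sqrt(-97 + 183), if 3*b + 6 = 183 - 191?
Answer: -2387*sqrt(86)/606 ≈ -36.528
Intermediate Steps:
b = -14/3 (b = -2 + (183 - 191)/3 = -2 + (1/3)*(-8) = -2 - 8/3 = -14/3 ≈ -4.6667)
(294/404 + b)*sqrt(-97 + 183) = (294/404 - 14/3)*sqrt(-97 + 183) = (294*(1/404) - 14/3)*sqrt(86) = (147/202 - 14/3)*sqrt(86) = -2387*sqrt(86)/606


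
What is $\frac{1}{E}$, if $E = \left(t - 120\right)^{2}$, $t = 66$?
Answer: $\frac{1}{2916} \approx 0.00034294$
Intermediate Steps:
$E = 2916$ ($E = \left(66 - 120\right)^{2} = \left(-54\right)^{2} = 2916$)
$\frac{1}{E} = \frac{1}{2916}$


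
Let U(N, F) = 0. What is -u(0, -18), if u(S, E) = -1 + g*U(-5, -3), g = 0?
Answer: 1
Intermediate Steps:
u(S, E) = -1 (u(S, E) = -1 + 0*0 = -1 + 0 = -1)
-u(0, -18) = -1*(-1) = 1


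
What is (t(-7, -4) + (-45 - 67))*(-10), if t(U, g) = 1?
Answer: 1110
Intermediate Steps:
(t(-7, -4) + (-45 - 67))*(-10) = (1 + (-45 - 67))*(-10) = (1 - 112)*(-10) = -111*(-10) = 1110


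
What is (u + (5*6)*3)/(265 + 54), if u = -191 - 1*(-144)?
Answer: 43/319 ≈ 0.13480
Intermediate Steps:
u = -47 (u = -191 + 144 = -47)
(u + (5*6)*3)/(265 + 54) = (-47 + (5*6)*3)/(265 + 54) = (-47 + 30*3)/319 = (-47 + 90)*(1/319) = 43*(1/319) = 43/319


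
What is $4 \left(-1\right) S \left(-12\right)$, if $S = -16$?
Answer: $-768$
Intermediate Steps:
$4 \left(-1\right) S \left(-12\right) = 4 \left(-1\right) \left(-16\right) \left(-12\right) = \left(-4\right) \left(-16\right) \left(-12\right) = 64 \left(-12\right) = -768$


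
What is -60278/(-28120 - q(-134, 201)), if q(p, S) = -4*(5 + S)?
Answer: 30139/13648 ≈ 2.2083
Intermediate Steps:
q(p, S) = -20 - 4*S
-60278/(-28120 - q(-134, 201)) = -60278/(-28120 - (-20 - 4*201)) = -60278/(-28120 - (-20 - 804)) = -60278/(-28120 - 1*(-824)) = -60278/(-28120 + 824) = -60278/(-27296) = -60278*(-1/27296) = 30139/13648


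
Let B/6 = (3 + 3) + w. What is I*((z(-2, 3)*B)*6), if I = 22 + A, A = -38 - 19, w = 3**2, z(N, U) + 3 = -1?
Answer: 75600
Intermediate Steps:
z(N, U) = -4 (z(N, U) = -3 - 1 = -4)
w = 9
A = -57
B = 90 (B = 6*((3 + 3) + 9) = 6*(6 + 9) = 6*15 = 90)
I = -35 (I = 22 - 57 = -35)
I*((z(-2, 3)*B)*6) = -35*(-4*90)*6 = -(-12600)*6 = -35*(-2160) = 75600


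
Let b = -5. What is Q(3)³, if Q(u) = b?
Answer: -125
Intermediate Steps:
Q(u) = -5
Q(3)³ = (-5)³ = -125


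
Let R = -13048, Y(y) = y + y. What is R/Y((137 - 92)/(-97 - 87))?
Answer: 1200416/45 ≈ 26676.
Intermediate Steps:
Y(y) = 2*y
R/Y((137 - 92)/(-97 - 87)) = -13048*(-97 - 87)/(2*(137 - 92)) = -13048/(2*(45/(-184))) = -13048/(2*(45*(-1/184))) = -13048/(2*(-45/184)) = -13048/(-45/92) = -13048*(-92/45) = 1200416/45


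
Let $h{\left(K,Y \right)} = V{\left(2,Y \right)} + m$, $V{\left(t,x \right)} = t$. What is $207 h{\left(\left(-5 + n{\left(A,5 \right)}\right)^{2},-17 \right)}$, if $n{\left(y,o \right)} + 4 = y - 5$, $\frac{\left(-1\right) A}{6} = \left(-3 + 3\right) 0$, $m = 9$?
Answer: $2277$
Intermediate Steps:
$A = 0$ ($A = - 6 \left(-3 + 3\right) 0 = - 6 \cdot 0 \cdot 0 = \left(-6\right) 0 = 0$)
$n{\left(y,o \right)} = -9 + y$ ($n{\left(y,o \right)} = -4 + \left(y - 5\right) = -4 + \left(-5 + y\right) = -9 + y$)
$h{\left(K,Y \right)} = 11$ ($h{\left(K,Y \right)} = 2 + 9 = 11$)
$207 h{\left(\left(-5 + n{\left(A,5 \right)}\right)^{2},-17 \right)} = 207 \cdot 11 = 2277$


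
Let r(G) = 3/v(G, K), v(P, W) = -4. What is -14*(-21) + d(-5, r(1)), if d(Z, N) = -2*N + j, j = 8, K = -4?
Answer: 607/2 ≈ 303.50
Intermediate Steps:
r(G) = -¾ (r(G) = 3/(-4) = 3*(-¼) = -¾)
d(Z, N) = 8 - 2*N (d(Z, N) = -2*N + 8 = 8 - 2*N)
-14*(-21) + d(-5, r(1)) = -14*(-21) + (8 - 2*(-¾)) = 294 + (8 + 3/2) = 294 + 19/2 = 607/2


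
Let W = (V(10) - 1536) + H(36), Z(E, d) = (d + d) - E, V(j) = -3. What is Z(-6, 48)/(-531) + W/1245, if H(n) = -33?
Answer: -106858/73455 ≈ -1.4547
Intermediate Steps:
Z(E, d) = -E + 2*d (Z(E, d) = 2*d - E = -E + 2*d)
W = -1572 (W = (-3 - 1536) - 33 = -1539 - 33 = -1572)
Z(-6, 48)/(-531) + W/1245 = (-1*(-6) + 2*48)/(-531) - 1572/1245 = (6 + 96)*(-1/531) - 1572*1/1245 = 102*(-1/531) - 524/415 = -34/177 - 524/415 = -106858/73455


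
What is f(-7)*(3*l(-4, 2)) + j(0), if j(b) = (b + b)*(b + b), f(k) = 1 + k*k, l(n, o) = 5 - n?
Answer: 1350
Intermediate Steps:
f(k) = 1 + k**2
j(b) = 4*b**2 (j(b) = (2*b)*(2*b) = 4*b**2)
f(-7)*(3*l(-4, 2)) + j(0) = (1 + (-7)**2)*(3*(5 - 1*(-4))) + 4*0**2 = (1 + 49)*(3*(5 + 4)) + 4*0 = 50*(3*9) + 0 = 50*27 + 0 = 1350 + 0 = 1350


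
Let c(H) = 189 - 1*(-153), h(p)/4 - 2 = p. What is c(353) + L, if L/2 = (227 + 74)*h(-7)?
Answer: -11698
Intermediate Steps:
h(p) = 8 + 4*p
L = -12040 (L = 2*((227 + 74)*(8 + 4*(-7))) = 2*(301*(8 - 28)) = 2*(301*(-20)) = 2*(-6020) = -12040)
c(H) = 342 (c(H) = 189 + 153 = 342)
c(353) + L = 342 - 12040 = -11698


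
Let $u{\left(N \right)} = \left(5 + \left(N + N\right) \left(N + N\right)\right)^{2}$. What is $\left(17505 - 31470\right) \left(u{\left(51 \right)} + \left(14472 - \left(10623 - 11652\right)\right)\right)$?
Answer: $-1513286250630$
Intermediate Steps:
$u{\left(N \right)} = \left(5 + 4 N^{2}\right)^{2}$ ($u{\left(N \right)} = \left(5 + 2 N 2 N\right)^{2} = \left(5 + 4 N^{2}\right)^{2}$)
$\left(17505 - 31470\right) \left(u{\left(51 \right)} + \left(14472 - \left(10623 - 11652\right)\right)\right) = \left(17505 - 31470\right) \left(\left(5 + 4 \cdot 51^{2}\right)^{2} + \left(14472 - \left(10623 - 11652\right)\right)\right) = - 13965 \left(\left(5 + 4 \cdot 2601\right)^{2} + \left(14472 - \left(10623 - 11652\right)\right)\right) = - 13965 \left(\left(5 + 10404\right)^{2} + \left(14472 - -1029\right)\right) = - 13965 \left(10409^{2} + \left(14472 + 1029\right)\right) = - 13965 \left(108347281 + 15501\right) = \left(-13965\right) 108362782 = -1513286250630$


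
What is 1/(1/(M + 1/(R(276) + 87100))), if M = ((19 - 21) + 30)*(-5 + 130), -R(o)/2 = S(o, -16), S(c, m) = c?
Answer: 302918001/86548 ≈ 3500.0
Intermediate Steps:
R(o) = -2*o
M = 3500 (M = (-2 + 30)*125 = 28*125 = 3500)
1/(1/(M + 1/(R(276) + 87100))) = 1/(1/(3500 + 1/(-2*276 + 87100))) = 1/(1/(3500 + 1/(-552 + 87100))) = 1/(1/(3500 + 1/86548)) = 1/(1/(302918001/86548)) = 1/(86548/302918001) = 302918001/86548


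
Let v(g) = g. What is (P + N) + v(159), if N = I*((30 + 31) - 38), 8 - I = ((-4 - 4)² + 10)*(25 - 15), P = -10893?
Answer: -27570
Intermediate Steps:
I = -732 (I = 8 - ((-4 - 4)² + 10)*(25 - 15) = 8 - ((-8)² + 10)*10 = 8 - (64 + 10)*10 = 8 - 74*10 = 8 - 1*740 = 8 - 740 = -732)
N = -16836 (N = -732*((30 + 31) - 38) = -732*(61 - 38) = -732*23 = -16836)
(P + N) + v(159) = (-10893 - 16836) + 159 = -27729 + 159 = -27570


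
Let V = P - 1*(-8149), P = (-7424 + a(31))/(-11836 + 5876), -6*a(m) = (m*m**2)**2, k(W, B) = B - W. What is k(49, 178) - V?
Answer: -234868685/7152 ≈ -32840.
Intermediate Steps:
a(m) = -m**6/6
P = 177509645/7152 (P = (-7424 - 1/6*31**6)/(-11836 + 5876) = (-7424 - 1/6*887503681)/(-5960) = (-7424 - 887503681/6)*(-1/5960) = -887548225/6*(-1/5960) = 177509645/7152 ≈ 24820.)
V = 235791293/7152 (V = 177509645/7152 - 1*(-8149) = 177509645/7152 + 8149 = 235791293/7152 ≈ 32969.)
k(49, 178) - V = (178 - 1*49) - 1*235791293/7152 = (178 - 49) - 235791293/7152 = 129 - 235791293/7152 = -234868685/7152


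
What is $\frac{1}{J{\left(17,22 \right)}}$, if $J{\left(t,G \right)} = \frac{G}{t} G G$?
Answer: $\frac{17}{10648} \approx 0.0015965$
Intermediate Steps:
$J{\left(t,G \right)} = \frac{G^{3}}{t}$ ($J{\left(t,G \right)} = \frac{G^{2}}{t} G = \frac{G^{3}}{t}$)
$\frac{1}{J{\left(17,22 \right)}} = \frac{1}{22^{3} \cdot \frac{1}{17}} = \frac{1}{10648 \cdot \frac{1}{17}} = \frac{1}{\frac{10648}{17}} = \frac{17}{10648}$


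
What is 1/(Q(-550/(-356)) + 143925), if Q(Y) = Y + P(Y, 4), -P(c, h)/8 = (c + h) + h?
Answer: 178/25605333 ≈ 6.9517e-6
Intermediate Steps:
P(c, h) = -16*h - 8*c (P(c, h) = -8*((c + h) + h) = -8*(c + 2*h) = -16*h - 8*c)
Q(Y) = -64 - 7*Y (Q(Y) = Y + (-16*4 - 8*Y) = Y + (-64 - 8*Y) = -64 - 7*Y)
1/(Q(-550/(-356)) + 143925) = 1/((-64 - (-3850)/(-356)) + 143925) = 1/((-64 - (-3850)*(-1)/356) + 143925) = 1/((-64 - 7*275/178) + 143925) = 1/((-64 - 1925/178) + 143925) = 1/(-13317/178 + 143925) = 1/(25605333/178) = 178/25605333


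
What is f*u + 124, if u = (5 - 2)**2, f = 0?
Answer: 124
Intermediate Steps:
u = 9 (u = 3**2 = 9)
f*u + 124 = 0*9 + 124 = 0 + 124 = 124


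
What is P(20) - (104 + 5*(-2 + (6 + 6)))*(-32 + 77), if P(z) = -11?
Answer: -6941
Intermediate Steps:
P(20) - (104 + 5*(-2 + (6 + 6)))*(-32 + 77) = -11 - (104 + 5*(-2 + (6 + 6)))*(-32 + 77) = -11 - (104 + 5*(-2 + 12))*45 = -11 - (104 + 5*10)*45 = -11 - (104 + 50)*45 = -11 - 154*45 = -11 - 1*6930 = -11 - 6930 = -6941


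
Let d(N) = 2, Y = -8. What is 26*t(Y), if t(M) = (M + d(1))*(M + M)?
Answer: 2496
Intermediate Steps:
t(M) = 2*M*(2 + M) (t(M) = (M + 2)*(M + M) = (2 + M)*(2*M) = 2*M*(2 + M))
26*t(Y) = 26*(2*(-8)*(2 - 8)) = 26*(2*(-8)*(-6)) = 26*96 = 2496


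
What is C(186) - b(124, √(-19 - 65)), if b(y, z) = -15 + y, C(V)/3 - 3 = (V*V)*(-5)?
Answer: -519040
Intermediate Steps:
C(V) = 9 - 15*V² (C(V) = 9 + 3*((V*V)*(-5)) = 9 + 3*(V²*(-5)) = 9 + 3*(-5*V²) = 9 - 15*V²)
C(186) - b(124, √(-19 - 65)) = (9 - 15*186²) - (-15 + 124) = (9 - 15*34596) - 1*109 = (9 - 518940) - 109 = -518931 - 109 = -519040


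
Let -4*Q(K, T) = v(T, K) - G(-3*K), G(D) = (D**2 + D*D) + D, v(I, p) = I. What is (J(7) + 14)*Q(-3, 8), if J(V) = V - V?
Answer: 1141/2 ≈ 570.50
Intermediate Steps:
J(V) = 0
G(D) = D + 2*D**2 (G(D) = (D**2 + D**2) + D = 2*D**2 + D = D + 2*D**2)
Q(K, T) = -T/4 - 3*K*(1 - 6*K)/4 (Q(K, T) = -(T - (-3*K)*(1 + 2*(-3*K)))/4 = -(T - (-3*K)*(1 - 6*K))/4 = -(T - (-3)*K*(1 - 6*K))/4 = -(T + 3*K*(1 - 6*K))/4 = -T/4 - 3*K*(1 - 6*K)/4)
(J(7) + 14)*Q(-3, 8) = (0 + 14)*(-3/4*(-3) - 1/4*8 + (9/2)*(-3)**2) = 14*(9/4 - 2 + (9/2)*9) = 14*(9/4 - 2 + 81/2) = 14*(163/4) = 1141/2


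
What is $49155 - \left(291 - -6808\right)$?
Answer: $42056$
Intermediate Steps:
$49155 - \left(291 - -6808\right) = 49155 - \left(291 + 6808\right) = 49155 - 7099 = 42056$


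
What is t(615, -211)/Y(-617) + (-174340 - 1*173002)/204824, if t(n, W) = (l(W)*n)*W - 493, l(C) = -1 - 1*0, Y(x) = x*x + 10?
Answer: -4807033815/3544376908 ≈ -1.3562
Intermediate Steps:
Y(x) = 10 + x² (Y(x) = x² + 10 = 10 + x²)
l(C) = -1 (l(C) = -1 + 0 = -1)
t(n, W) = -493 - W*n (t(n, W) = (-n)*W - 493 = -W*n - 493 = -493 - W*n)
t(615, -211)/Y(-617) + (-174340 - 1*173002)/204824 = (-493 - 1*(-211)*615)/(10 + (-617)²) + (-174340 - 1*173002)/204824 = (-493 + 129765)/(10 + 380689) + (-174340 - 173002)*(1/204824) = 129272/380699 - 347342*1/204824 = 129272*(1/380699) - 173671/102412 = 11752/34609 - 173671/102412 = -4807033815/3544376908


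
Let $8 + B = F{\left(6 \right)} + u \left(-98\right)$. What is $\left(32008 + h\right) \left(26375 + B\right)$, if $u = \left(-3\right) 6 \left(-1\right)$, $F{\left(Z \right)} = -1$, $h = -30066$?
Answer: $47777084$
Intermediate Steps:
$u = 18$ ($u = \left(-18\right) \left(-1\right) = 18$)
$B = -1773$ ($B = -8 + \left(-1 + 18 \left(-98\right)\right) = -8 - 1765 = -1773$)
$\left(32008 + h\right) \left(26375 + B\right) = \left(32008 - 30066\right) \left(26375 - 1773\right) = 1942 \cdot 24602 = 47777084$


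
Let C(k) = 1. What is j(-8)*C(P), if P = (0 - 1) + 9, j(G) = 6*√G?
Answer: 12*I*√2 ≈ 16.971*I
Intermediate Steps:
P = 8 (P = -1 + 9 = 8)
j(-8)*C(P) = (6*√(-8))*1 = (6*(2*I*√2))*1 = (12*I*√2)*1 = 12*I*√2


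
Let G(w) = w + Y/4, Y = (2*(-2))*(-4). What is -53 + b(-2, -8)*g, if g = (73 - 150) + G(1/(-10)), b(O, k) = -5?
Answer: 625/2 ≈ 312.50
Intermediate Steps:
Y = 16 (Y = -4*(-4) = 16)
G(w) = 4 + w (G(w) = w + 16/4 = w + (¼)*16 = w + 4 = 4 + w)
g = -731/10 (g = (73 - 150) + (4 + 1/(-10)) = -77 + (4 - ⅒) = -77 + 39/10 = -731/10 ≈ -73.100)
-53 + b(-2, -8)*g = -53 - 5*(-731/10) = -53 + 731/2 = 625/2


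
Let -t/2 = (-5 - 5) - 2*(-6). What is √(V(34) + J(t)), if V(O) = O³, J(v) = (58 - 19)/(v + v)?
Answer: √628786/4 ≈ 198.24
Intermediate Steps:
t = -4 (t = -2*((-5 - 5) - 2*(-6)) = -2*(-10 + 12) = -2*2 = -4)
J(v) = 39/(2*v) (J(v) = 39/((2*v)) = 39*(1/(2*v)) = 39/(2*v))
√(V(34) + J(t)) = √(34³ + (39/2)/(-4)) = √(39304 + (39/2)*(-¼)) = √(39304 - 39/8) = √(314393/8) = √628786/4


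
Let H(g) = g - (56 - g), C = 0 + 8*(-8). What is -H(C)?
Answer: 184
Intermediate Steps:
C = -64 (C = 0 - 64 = -64)
H(g) = -56 + 2*g (H(g) = g + (-56 + g) = -56 + 2*g)
-H(C) = -(-56 + 2*(-64)) = -(-56 - 128) = -1*(-184) = 184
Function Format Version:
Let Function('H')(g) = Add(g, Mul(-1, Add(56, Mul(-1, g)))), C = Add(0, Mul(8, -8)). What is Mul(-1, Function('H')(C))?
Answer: 184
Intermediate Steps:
C = -64 (C = Add(0, -64) = -64)
Function('H')(g) = Add(-56, Mul(2, g)) (Function('H')(g) = Add(g, Add(-56, g)) = Add(-56, Mul(2, g)))
Mul(-1, Function('H')(C)) = Mul(-1, Add(-56, Mul(2, -64))) = Mul(-1, Add(-56, -128)) = Mul(-1, -184) = 184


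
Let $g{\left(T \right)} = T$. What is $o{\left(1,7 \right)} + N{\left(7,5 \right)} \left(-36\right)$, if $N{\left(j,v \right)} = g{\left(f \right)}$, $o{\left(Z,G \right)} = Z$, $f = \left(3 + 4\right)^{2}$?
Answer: $-1763$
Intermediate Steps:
$f = 49$ ($f = 7^{2} = 49$)
$N{\left(j,v \right)} = 49$
$o{\left(1,7 \right)} + N{\left(7,5 \right)} \left(-36\right) = 1 + 49 \left(-36\right) = 1 - 1764 = -1763$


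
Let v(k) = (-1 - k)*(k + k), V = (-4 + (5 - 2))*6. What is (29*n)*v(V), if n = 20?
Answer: -34800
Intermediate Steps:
V = -6 (V = (-4 + 3)*6 = -1*6 = -6)
v(k) = 2*k*(-1 - k) (v(k) = (-1 - k)*(2*k) = 2*k*(-1 - k))
(29*n)*v(V) = (29*20)*(-2*(-6)*(1 - 6)) = 580*(-2*(-6)*(-5)) = 580*(-60) = -34800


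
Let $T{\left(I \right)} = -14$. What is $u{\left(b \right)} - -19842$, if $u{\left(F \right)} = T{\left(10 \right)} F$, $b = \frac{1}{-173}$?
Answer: $\frac{3432680}{173} \approx 19842.0$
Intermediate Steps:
$b = - \frac{1}{173} \approx -0.0057803$
$u{\left(F \right)} = - 14 F$
$u{\left(b \right)} - -19842 = \left(-14\right) \left(- \frac{1}{173}\right) - -19842 = \frac{14}{173} + 19842 = \frac{3432680}{173}$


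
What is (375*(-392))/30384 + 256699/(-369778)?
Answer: -647467796/117034737 ≈ -5.5323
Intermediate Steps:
(375*(-392))/30384 + 256699/(-369778) = -147000*1/30384 + 256699*(-1/369778) = -6125/1266 - 256699/369778 = -647467796/117034737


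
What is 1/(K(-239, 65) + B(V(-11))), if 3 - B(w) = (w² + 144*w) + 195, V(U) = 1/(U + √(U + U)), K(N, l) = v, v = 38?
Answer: 11*(-55*I - 31*√22)/(49347*√22 + 78925*I) ≈ -0.0069889 - 0.00023071*I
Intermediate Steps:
K(N, l) = 38
V(U) = 1/(U + √2*√U) (V(U) = 1/(U + √(2*U)) = 1/(U + √2*√U))
B(w) = -192 - w² - 144*w (B(w) = 3 - ((w² + 144*w) + 195) = 3 - (195 + w² + 144*w) = 3 + (-195 - w² - 144*w) = -192 - w² - 144*w)
1/(K(-239, 65) + B(V(-11))) = 1/(38 + (-192 - (1/(-11 + √2*√(-11)))² - 144/(-11 + √2*√(-11)))) = 1/(38 + (-192 - (1/(-11 + √2*(I*√11)))² - 144/(-11 + √2*(I*√11)))) = 1/(38 + (-192 - (1/(-11 + I*√22))² - 144/(-11 + I*√22))) = 1/(38 + (-192 - 1/(-11 + I*√22)² - 144/(-11 + I*√22))) = 1/(-154 - 1/(-11 + I*√22)² - 144/(-11 + I*√22))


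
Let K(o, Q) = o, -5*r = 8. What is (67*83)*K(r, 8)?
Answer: -44488/5 ≈ -8897.6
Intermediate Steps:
r = -8/5 (r = -⅕*8 = -8/5 ≈ -1.6000)
(67*83)*K(r, 8) = (67*83)*(-8/5) = 5561*(-8/5) = -44488/5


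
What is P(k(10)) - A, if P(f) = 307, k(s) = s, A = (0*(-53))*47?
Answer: 307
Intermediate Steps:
A = 0 (A = 0*47 = 0)
P(k(10)) - A = 307 - 1*0 = 307 + 0 = 307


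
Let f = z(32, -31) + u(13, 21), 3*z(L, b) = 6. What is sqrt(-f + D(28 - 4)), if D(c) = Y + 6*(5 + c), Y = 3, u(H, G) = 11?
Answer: 2*sqrt(41) ≈ 12.806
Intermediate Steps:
z(L, b) = 2 (z(L, b) = (1/3)*6 = 2)
D(c) = 33 + 6*c (D(c) = 3 + 6*(5 + c) = 3 + (30 + 6*c) = 33 + 6*c)
f = 13 (f = 2 + 11 = 13)
sqrt(-f + D(28 - 4)) = sqrt(-1*13 + (33 + 6*(28 - 4))) = sqrt(-13 + (33 + 6*24)) = sqrt(-13 + (33 + 144)) = sqrt(-13 + 177) = sqrt(164) = 2*sqrt(41)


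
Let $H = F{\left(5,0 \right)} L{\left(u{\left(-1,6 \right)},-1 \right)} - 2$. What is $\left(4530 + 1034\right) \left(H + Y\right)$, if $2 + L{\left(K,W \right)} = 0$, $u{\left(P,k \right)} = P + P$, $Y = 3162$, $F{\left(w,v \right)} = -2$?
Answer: $17604496$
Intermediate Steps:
$u{\left(P,k \right)} = 2 P$
$L{\left(K,W \right)} = -2$ ($L{\left(K,W \right)} = -2 + 0 = -2$)
$H = 2$ ($H = \left(-2\right) \left(-2\right) - 2 = 4 - 2 = 2$)
$\left(4530 + 1034\right) \left(H + Y\right) = \left(4530 + 1034\right) \left(2 + 3162\right) = 5564 \cdot 3164 = 17604496$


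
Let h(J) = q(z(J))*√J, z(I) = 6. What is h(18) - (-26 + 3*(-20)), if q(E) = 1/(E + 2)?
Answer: 86 + 3*√2/8 ≈ 86.530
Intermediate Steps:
q(E) = 1/(2 + E)
h(J) = √J/8 (h(J) = √J/(2 + 6) = √J/8)
h(18) - (-26 + 3*(-20)) = √18/8 - (-26 + 3*(-20)) = (3*√2)/8 - (-26 - 60) = 3*√2/8 - 1*(-86) = 3*√2/8 + 86 = 86 + 3*√2/8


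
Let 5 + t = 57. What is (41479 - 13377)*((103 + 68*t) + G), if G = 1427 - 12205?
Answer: -200620178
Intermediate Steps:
t = 52 (t = -5 + 57 = 52)
G = -10778
(41479 - 13377)*((103 + 68*t) + G) = (41479 - 13377)*((103 + 68*52) - 10778) = 28102*((103 + 3536) - 10778) = 28102*(3639 - 10778) = 28102*(-7139) = -200620178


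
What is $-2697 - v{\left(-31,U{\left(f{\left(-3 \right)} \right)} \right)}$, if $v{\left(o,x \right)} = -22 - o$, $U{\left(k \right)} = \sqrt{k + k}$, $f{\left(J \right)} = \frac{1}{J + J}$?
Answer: $-2706$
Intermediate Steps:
$f{\left(J \right)} = \frac{1}{2 J}$
$U{\left(k \right)} = \sqrt{2} \sqrt{k}$ ($U{\left(k \right)} = \sqrt{2 k} = \sqrt{2} \sqrt{k}$)
$-2697 - v{\left(-31,U{\left(f{\left(-3 \right)} \right)} \right)} = -2697 - \left(-22 - -31\right) = -2697 - \left(-22 + 31\right) = -2697 - 9 = -2706$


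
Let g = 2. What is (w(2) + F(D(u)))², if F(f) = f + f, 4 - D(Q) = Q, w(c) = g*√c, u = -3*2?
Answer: 408 + 80*√2 ≈ 521.14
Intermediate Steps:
u = -6
w(c) = 2*√c
D(Q) = 4 - Q
F(f) = 2*f
(w(2) + F(D(u)))² = (2*√2 + 2*(4 - 1*(-6)))² = (2*√2 + 2*(4 + 6))² = (2*√2 + 2*10)² = (2*√2 + 20)² = (20 + 2*√2)²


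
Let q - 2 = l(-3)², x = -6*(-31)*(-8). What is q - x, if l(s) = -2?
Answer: 1494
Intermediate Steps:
x = -1488 (x = 186*(-8) = -1488)
q = 6 (q = 2 + (-2)² = 2 + 4 = 6)
q - x = 6 - 1*(-1488) = 6 + 1488 = 1494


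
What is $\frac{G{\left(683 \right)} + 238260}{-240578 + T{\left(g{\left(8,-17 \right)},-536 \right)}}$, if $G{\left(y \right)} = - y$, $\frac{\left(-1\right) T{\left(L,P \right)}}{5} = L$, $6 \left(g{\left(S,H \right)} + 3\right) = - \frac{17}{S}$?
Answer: $- \frac{11403696}{11546939} \approx -0.98759$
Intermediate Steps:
$g{\left(S,H \right)} = -3 - \frac{17}{6 S}$ ($g{\left(S,H \right)} = -3 + \frac{\left(-17\right) \frac{1}{S}}{6} = -3 - \frac{17}{6 S}$)
$T{\left(L,P \right)} = - 5 L$
$\frac{G{\left(683 \right)} + 238260}{-240578 + T{\left(g{\left(8,-17 \right)},-536 \right)}} = \frac{\left(-1\right) 683 + 238260}{-240578 - 5 \left(-3 - \frac{17}{6 \cdot 8}\right)} = \frac{-683 + 238260}{-240578 - 5 \left(-3 - \frac{17}{48}\right)} = \frac{237577}{-240578 - 5 \left(-3 - \frac{17}{48}\right)} = \frac{237577}{-240578 - - \frac{805}{48}} = \frac{237577}{-240578 + \frac{805}{48}} = \frac{237577}{- \frac{11546939}{48}} = 237577 \left(- \frac{48}{11546939}\right) = - \frac{11403696}{11546939}$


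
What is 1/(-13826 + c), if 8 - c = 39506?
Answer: -1/53324 ≈ -1.8753e-5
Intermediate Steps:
c = -39498 (c = 8 - 1*39506 = 8 - 39506 = -39498)
1/(-13826 + c) = 1/(-13826 - 39498) = 1/(-53324) = -1/53324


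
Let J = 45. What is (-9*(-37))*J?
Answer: 14985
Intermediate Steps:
(-9*(-37))*J = -9*(-37)*45 = 333*45 = 14985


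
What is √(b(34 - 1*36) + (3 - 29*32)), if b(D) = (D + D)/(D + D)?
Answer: 2*I*√231 ≈ 30.397*I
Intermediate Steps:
b(D) = 1 (b(D) = (2*D)/((2*D)) = (2*D)*(1/(2*D)) = 1)
√(b(34 - 1*36) + (3 - 29*32)) = √(1 + (3 - 29*32)) = √(1 + (3 - 928)) = √(1 - 925) = √(-924) = 2*I*√231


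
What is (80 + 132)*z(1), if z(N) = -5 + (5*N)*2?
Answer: 1060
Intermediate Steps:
z(N) = -5 + 10*N
(80 + 132)*z(1) = (80 + 132)*(-5 + 10*1) = 212*(-5 + 10) = 212*5 = 1060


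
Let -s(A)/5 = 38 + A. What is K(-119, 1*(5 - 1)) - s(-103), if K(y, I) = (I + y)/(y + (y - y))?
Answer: -38560/119 ≈ -324.03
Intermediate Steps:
s(A) = -190 - 5*A (s(A) = -5*(38 + A) = -190 - 5*A)
K(y, I) = (I + y)/y (K(y, I) = (I + y)/(y + 0) = (I + y)/y)
K(-119, 1*(5 - 1)) - s(-103) = (1*(5 - 1) - 119)/(-119) - (-190 - 5*(-103)) = -(1*4 - 119)/119 - (-190 + 515) = -(4 - 119)/119 - 1*325 = -1/119*(-115) - 325 = 115/119 - 325 = -38560/119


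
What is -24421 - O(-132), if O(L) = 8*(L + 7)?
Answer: -23421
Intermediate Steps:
O(L) = 56 + 8*L (O(L) = 8*(7 + L) = 56 + 8*L)
-24421 - O(-132) = -24421 - (56 + 8*(-132)) = -24421 - (56 - 1056) = -24421 - 1*(-1000) = -24421 + 1000 = -23421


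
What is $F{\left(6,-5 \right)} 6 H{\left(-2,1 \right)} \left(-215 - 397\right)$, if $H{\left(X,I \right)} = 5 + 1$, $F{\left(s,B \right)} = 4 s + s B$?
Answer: $132192$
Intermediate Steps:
$F{\left(s,B \right)} = 4 s + B s$
$H{\left(X,I \right)} = 6$
$F{\left(6,-5 \right)} 6 H{\left(-2,1 \right)} \left(-215 - 397\right) = 6 \left(4 - 5\right) 6 \cdot 6 \left(-215 - 397\right) = 6 \left(-1\right) 6 \cdot 6 \left(-612\right) = \left(-6\right) 6 \cdot 6 \left(-612\right) = \left(-36\right) 6 \left(-612\right) = \left(-216\right) \left(-612\right) = 132192$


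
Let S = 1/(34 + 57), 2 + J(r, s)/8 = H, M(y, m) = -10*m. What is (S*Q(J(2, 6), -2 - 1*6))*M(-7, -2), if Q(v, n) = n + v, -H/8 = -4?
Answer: 4640/91 ≈ 50.989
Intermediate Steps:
H = 32 (H = -8*(-4) = 32)
J(r, s) = 240 (J(r, s) = -16 + 8*32 = -16 + 256 = 240)
S = 1/91 ≈ 0.010989
(S*Q(J(2, 6), -2 - 1*6))*M(-7, -2) = (((-2 - 1*6) + 240)/91)*(-10*(-2)) = (((-2 - 6) + 240)/91)*20 = ((-8 + 240)/91)*20 = ((1/91)*232)*20 = (232/91)*20 = 4640/91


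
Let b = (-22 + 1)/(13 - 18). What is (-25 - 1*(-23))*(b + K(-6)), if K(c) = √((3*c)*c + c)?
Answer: -42/5 - 2*√102 ≈ -28.599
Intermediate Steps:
b = 21/5 (b = -21/(-5) = -21*(-⅕) = 21/5 ≈ 4.2000)
K(c) = √(c + 3*c²) (K(c) = √(3*c² + c) = √(c + 3*c²))
(-25 - 1*(-23))*(b + K(-6)) = (-25 - 1*(-23))*(21/5 + √(-6*(1 + 3*(-6)))) = (-25 + 23)*(21/5 + √(-6*(1 - 18))) = -2*(21/5 + √(-6*(-17))) = -2*(21/5 + √102) = -42/5 - 2*√102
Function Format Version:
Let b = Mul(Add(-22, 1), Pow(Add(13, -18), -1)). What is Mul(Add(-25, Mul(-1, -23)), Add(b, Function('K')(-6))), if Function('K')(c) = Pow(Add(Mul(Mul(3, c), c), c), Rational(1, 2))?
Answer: Add(Rational(-42, 5), Mul(-2, Pow(102, Rational(1, 2)))) ≈ -28.599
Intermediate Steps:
b = Rational(21, 5) (b = Mul(-21, Pow(-5, -1)) = Mul(-21, Rational(-1, 5)) = Rational(21, 5) ≈ 4.2000)
Function('K')(c) = Pow(Add(c, Mul(3, Pow(c, 2))), Rational(1, 2)) (Function('K')(c) = Pow(Add(Mul(3, Pow(c, 2)), c), Rational(1, 2)) = Pow(Add(c, Mul(3, Pow(c, 2))), Rational(1, 2)))
Mul(Add(-25, Mul(-1, -23)), Add(b, Function('K')(-6))) = Mul(Add(-25, Mul(-1, -23)), Add(Rational(21, 5), Pow(Mul(-6, Add(1, Mul(3, -6))), Rational(1, 2)))) = Mul(Add(-25, 23), Add(Rational(21, 5), Pow(Mul(-6, Add(1, -18)), Rational(1, 2)))) = Mul(-2, Add(Rational(21, 5), Pow(Mul(-6, -17), Rational(1, 2)))) = Mul(-2, Add(Rational(21, 5), Pow(102, Rational(1, 2)))) = Add(Rational(-42, 5), Mul(-2, Pow(102, Rational(1, 2))))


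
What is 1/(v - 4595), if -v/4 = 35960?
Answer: -1/148435 ≈ -6.7370e-6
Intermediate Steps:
v = -143840 (v = -4*35960 = -143840)
1/(v - 4595) = 1/(-143840 - 4595) = 1/(-148435) = -1/148435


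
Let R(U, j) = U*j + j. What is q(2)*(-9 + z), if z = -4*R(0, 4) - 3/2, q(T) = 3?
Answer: -159/2 ≈ -79.500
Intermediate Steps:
R(U, j) = j + U*j
z = -35/2 (z = -16*(1 + 0) - 3/2 = -16 - 3*½ = -4*4 - 3/2 = -16 - 3/2 = -35/2 ≈ -17.500)
q(2)*(-9 + z) = 3*(-9 - 35/2) = 3*(-53/2) = -159/2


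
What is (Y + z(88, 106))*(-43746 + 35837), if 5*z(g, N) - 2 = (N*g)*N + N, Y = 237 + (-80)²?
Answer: -8083480449/5 ≈ -1.6167e+9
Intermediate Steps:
Y = 6637 (Y = 237 + 6400 = 6637)
z(g, N) = ⅖ + N/5 + g*N²/5 (z(g, N) = ⅖ + ((N*g)*N + N)/5 = ⅖ + (g*N² + N)/5 = ⅖ + (N + g*N²)/5 = ⅖ + (N/5 + g*N²/5) = ⅖ + N/5 + g*N²/5)
(Y + z(88, 106))*(-43746 + 35837) = (6637 + (⅖ + (⅕)*106 + (⅕)*88*106²))*(-43746 + 35837) = (6637 + (⅖ + 106/5 + (⅕)*88*11236))*(-7909) = (6637 + (⅖ + 106/5 + 988768/5))*(-7909) = (6637 + 988876/5)*(-7909) = (1022061/5)*(-7909) = -8083480449/5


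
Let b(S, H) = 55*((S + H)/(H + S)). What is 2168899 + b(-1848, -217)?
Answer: 2168954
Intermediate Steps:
b(S, H) = 55 (b(S, H) = 55*((H + S)/(H + S)) = 55*1 = 55)
2168899 + b(-1848, -217) = 2168899 + 55 = 2168954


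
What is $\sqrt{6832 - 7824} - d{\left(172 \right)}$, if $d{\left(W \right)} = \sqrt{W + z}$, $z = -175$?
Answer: $i \left(- \sqrt{3} + 4 \sqrt{62}\right) \approx 29.764 i$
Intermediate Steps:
$d{\left(W \right)} = \sqrt{-175 + W}$ ($d{\left(W \right)} = \sqrt{W - 175} = \sqrt{-175 + W}$)
$\sqrt{6832 - 7824} - d{\left(172 \right)} = \sqrt{6832 - 7824} - \sqrt{-175 + 172} = \sqrt{-992} - \sqrt{-3} = 4 i \sqrt{62} - i \sqrt{3} = - i \sqrt{3} + 4 i \sqrt{62}$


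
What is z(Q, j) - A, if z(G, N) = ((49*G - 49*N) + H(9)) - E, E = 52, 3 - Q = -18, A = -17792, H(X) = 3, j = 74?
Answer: 15146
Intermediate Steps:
Q = 21 (Q = 3 - 1*(-18) = 3 + 18 = 21)
z(G, N) = -49 - 49*N + 49*G (z(G, N) = ((49*G - 49*N) + 3) - 1*52 = ((-49*N + 49*G) + 3) - 52 = (3 - 49*N + 49*G) - 52 = -49 - 49*N + 49*G)
z(Q, j) - A = (-49 - 49*74 + 49*21) - 1*(-17792) = (-49 - 3626 + 1029) + 17792 = -2646 + 17792 = 15146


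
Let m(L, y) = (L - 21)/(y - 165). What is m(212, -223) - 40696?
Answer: -15790239/388 ≈ -40697.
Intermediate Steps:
m(L, y) = (-21 + L)/(-165 + y)
m(212, -223) - 40696 = (-21 + 212)/(-165 - 223) - 40696 = 191/(-388) - 40696 = -1/388*191 - 40696 = -191/388 - 40696 = -15790239/388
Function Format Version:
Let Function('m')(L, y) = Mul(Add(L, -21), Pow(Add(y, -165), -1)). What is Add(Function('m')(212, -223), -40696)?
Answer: Rational(-15790239, 388) ≈ -40697.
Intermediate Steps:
Function('m')(L, y) = Mul(Pow(Add(-165, y), -1), Add(-21, L)) (Function('m')(L, y) = Mul(Add(-21, L), Pow(Add(-165, y), -1)) = Mul(Pow(Add(-165, y), -1), Add(-21, L)))
Add(Function('m')(212, -223), -40696) = Add(Mul(Pow(Add(-165, -223), -1), Add(-21, 212)), -40696) = Add(Mul(Pow(-388, -1), 191), -40696) = Add(Mul(Rational(-1, 388), 191), -40696) = Add(Rational(-191, 388), -40696) = Rational(-15790239, 388)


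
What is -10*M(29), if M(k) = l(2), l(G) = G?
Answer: -20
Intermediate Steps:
M(k) = 2
-10*M(29) = -10*2 = -20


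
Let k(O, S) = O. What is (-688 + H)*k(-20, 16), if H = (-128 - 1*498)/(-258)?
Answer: 1768780/129 ≈ 13711.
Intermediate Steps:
H = 313/129 (H = (-128 - 498)*(-1/258) = -626*(-1/258) = 313/129 ≈ 2.4264)
(-688 + H)*k(-20, 16) = (-688 + 313/129)*(-20) = -88439/129*(-20) = 1768780/129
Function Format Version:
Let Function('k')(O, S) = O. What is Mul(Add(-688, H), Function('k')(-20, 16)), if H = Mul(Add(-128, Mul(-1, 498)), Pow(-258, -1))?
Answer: Rational(1768780, 129) ≈ 13711.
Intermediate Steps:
H = Rational(313, 129) (H = Mul(Add(-128, -498), Rational(-1, 258)) = Mul(-626, Rational(-1, 258)) = Rational(313, 129) ≈ 2.4264)
Mul(Add(-688, H), Function('k')(-20, 16)) = Mul(Add(-688, Rational(313, 129)), -20) = Mul(Rational(-88439, 129), -20) = Rational(1768780, 129)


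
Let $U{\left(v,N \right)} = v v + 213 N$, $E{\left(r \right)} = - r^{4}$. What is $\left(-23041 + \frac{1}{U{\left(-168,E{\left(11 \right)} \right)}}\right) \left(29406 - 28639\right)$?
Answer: $- \frac{54613322016890}{3090309} \approx -1.7672 \cdot 10^{7}$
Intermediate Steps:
$U{\left(v,N \right)} = v^{2} + 213 N$
$\left(-23041 + \frac{1}{U{\left(-168,E{\left(11 \right)} \right)}}\right) \left(29406 - 28639\right) = \left(-23041 + \frac{1}{\left(-168\right)^{2} + 213 \left(- 11^{4}\right)}\right) \left(29406 - 28639\right) = \left(-23041 + \frac{1}{28224 + 213 \left(\left(-1\right) 14641\right)}\right) 767 = \left(-23041 + \frac{1}{28224 + 213 \left(-14641\right)}\right) 767 = \left(-23041 + \frac{1}{28224 - 3118533}\right) 767 = \left(-23041 + \frac{1}{-3090309}\right) 767 = \left(-23041 - \frac{1}{3090309}\right) 767 = \left(- \frac{71203809670}{3090309}\right) 767 = - \frac{54613322016890}{3090309}$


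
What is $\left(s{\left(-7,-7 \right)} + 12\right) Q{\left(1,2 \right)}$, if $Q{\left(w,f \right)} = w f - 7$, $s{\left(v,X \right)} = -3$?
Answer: $-45$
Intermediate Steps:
$Q{\left(w,f \right)} = -7 + f w$ ($Q{\left(w,f \right)} = f w - 7 = -7 + f w$)
$\left(s{\left(-7,-7 \right)} + 12\right) Q{\left(1,2 \right)} = \left(-3 + 12\right) \left(-7 + 2 \cdot 1\right) = 9 \left(-7 + 2\right) = 9 \left(-5\right) = -45$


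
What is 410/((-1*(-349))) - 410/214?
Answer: -27675/37343 ≈ -0.74110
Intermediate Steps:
410/((-1*(-349))) - 410/214 = 410/349 - 410*1/214 = 410*(1/349) - 205/107 = 410/349 - 205/107 = -27675/37343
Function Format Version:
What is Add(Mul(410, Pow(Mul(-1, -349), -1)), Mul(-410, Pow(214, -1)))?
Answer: Rational(-27675, 37343) ≈ -0.74110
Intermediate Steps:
Add(Mul(410, Pow(Mul(-1, -349), -1)), Mul(-410, Pow(214, -1))) = Add(Mul(410, Pow(349, -1)), Mul(-410, Rational(1, 214))) = Add(Mul(410, Rational(1, 349)), Rational(-205, 107)) = Add(Rational(410, 349), Rational(-205, 107)) = Rational(-27675, 37343)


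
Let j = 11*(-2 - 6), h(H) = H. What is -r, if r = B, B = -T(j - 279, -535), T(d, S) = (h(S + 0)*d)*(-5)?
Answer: -981725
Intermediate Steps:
j = -88 (j = 11*(-8) = -88)
T(d, S) = -5*S*d (T(d, S) = ((S + 0)*d)*(-5) = (S*d)*(-5) = -5*S*d)
B = 981725 (B = -(-5)*(-535)*(-88 - 279) = -(-5)*(-535)*(-367) = -1*(-981725) = 981725)
r = 981725
-r = -1*981725 = -981725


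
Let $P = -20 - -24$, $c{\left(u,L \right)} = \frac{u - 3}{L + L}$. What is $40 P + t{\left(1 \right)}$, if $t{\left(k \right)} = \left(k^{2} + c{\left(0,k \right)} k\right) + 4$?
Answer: $\frac{327}{2} \approx 163.5$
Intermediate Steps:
$c{\left(u,L \right)} = \frac{-3 + u}{2 L}$
$t{\left(k \right)} = \frac{5}{2} + k^{2}$ ($t{\left(k \right)} = \left(k^{2} + \frac{-3 + 0}{2 k} k\right) + 4 = \left(k^{2} + \frac{1}{2} \frac{1}{k} \left(-3\right) k\right) + 4 = \left(k^{2} + - \frac{3}{2 k} k\right) + 4 = \left(k^{2} - \frac{3}{2}\right) + 4 = \left(- \frac{3}{2} + k^{2}\right) + 4 = \frac{5}{2} + k^{2}$)
$P = 4$ ($P = -20 + 24 = 4$)
$40 P + t{\left(1 \right)} = 40 \cdot 4 + \left(\frac{5}{2} + 1^{2}\right) = 160 + \left(\frac{5}{2} + 1\right) = 160 + \frac{7}{2} = \frac{327}{2}$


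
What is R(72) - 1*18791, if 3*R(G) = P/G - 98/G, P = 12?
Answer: -2029471/108 ≈ -18791.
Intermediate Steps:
R(G) = -86/(3*G) (R(G) = (12/G - 98/G)/3 = (-86/G)/3 = -86/(3*G))
R(72) - 1*18791 = -86/3/72 - 1*18791 = -86/3*1/72 - 18791 = -43/108 - 18791 = -2029471/108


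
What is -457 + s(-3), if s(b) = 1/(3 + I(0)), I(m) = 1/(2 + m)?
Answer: -3197/7 ≈ -456.71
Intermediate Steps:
s(b) = 2/7 (s(b) = 1/(3 + 1/(2 + 0)) = 1/(3 + 1/2) = 1/(3 + ½) = 1/(7/2) = 2/7)
-457 + s(-3) = -457 + 2/7 = -3197/7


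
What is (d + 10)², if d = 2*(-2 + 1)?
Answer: 64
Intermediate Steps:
d = -2 (d = 2*(-1) = -2)
(d + 10)² = (-2 + 10)² = 8² = 64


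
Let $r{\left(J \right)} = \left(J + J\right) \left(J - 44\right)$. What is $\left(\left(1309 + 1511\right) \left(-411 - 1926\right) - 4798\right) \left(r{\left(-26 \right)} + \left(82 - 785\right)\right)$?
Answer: $-19369920306$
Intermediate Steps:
$r{\left(J \right)} = 2 J \left(-44 + J\right)$
$\left(\left(1309 + 1511\right) \left(-411 - 1926\right) - 4798\right) \left(r{\left(-26 \right)} + \left(82 - 785\right)\right) = \left(\left(1309 + 1511\right) \left(-411 - 1926\right) - 4798\right) \left(2 \left(-26\right) \left(-44 - 26\right) + \left(82 - 785\right)\right) = \left(2820 \left(-2337\right) - 4798\right) \left(2 \left(-26\right) \left(-70\right) + \left(82 - 785\right)\right) = \left(-6590340 - 4798\right) \left(3640 - 703\right) = \left(-6595138\right) 2937 = -19369920306$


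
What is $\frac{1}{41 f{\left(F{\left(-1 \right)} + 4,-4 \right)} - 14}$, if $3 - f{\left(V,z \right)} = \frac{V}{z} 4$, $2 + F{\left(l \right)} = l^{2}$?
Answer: $\frac{1}{232} \approx 0.0043103$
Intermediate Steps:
$F{\left(l \right)} = -2 + l^{2}$
$f{\left(V,z \right)} = 3 - \frac{4 V}{z}$ ($f{\left(V,z \right)} = 3 - \frac{V}{z} 4 = 3 - \frac{4 V}{z}$)
$\frac{1}{41 f{\left(F{\left(-1 \right)} + 4,-4 \right)} - 14} = \frac{1}{41 \left(3 - \frac{4 \left(\left(-2 + \left(-1\right)^{2}\right) + 4\right)}{-4}\right) - 14} = \frac{1}{41 \left(3 - 4 \left(\left(-2 + 1\right) + 4\right) \left(- \frac{1}{4}\right)\right) - 14} = \frac{1}{41 \left(3 - 4 \left(-1 + 4\right) \left(- \frac{1}{4}\right)\right) - 14} = \frac{1}{41 \left(3 - 12 \left(- \frac{1}{4}\right)\right) - 14} = \frac{1}{41 \left(3 + 3\right) - 14} = \frac{1}{41 \cdot 6 - 14} = \frac{1}{246 - 14} = \frac{1}{232}$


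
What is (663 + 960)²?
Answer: 2634129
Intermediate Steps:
(663 + 960)² = 1623² = 2634129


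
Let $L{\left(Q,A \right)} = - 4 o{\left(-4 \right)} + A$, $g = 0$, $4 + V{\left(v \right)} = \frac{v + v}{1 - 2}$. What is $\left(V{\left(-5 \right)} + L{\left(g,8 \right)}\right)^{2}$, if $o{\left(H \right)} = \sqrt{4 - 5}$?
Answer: $180 - 112 i \approx 180.0 - 112.0 i$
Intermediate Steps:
$V{\left(v \right)} = -4 - 2 v$ ($V{\left(v \right)} = -4 + \frac{v + v}{1 - 2} = -4 + \frac{2 v}{-1} = -4 + 2 v \left(-1\right) = -4 - 2 v$)
$o{\left(H \right)} = i$ ($o{\left(H \right)} = \sqrt{-1} = i$)
$L{\left(Q,A \right)} = A - 4 i$ ($L{\left(Q,A \right)} = - 4 i + A = A - 4 i$)
$\left(V{\left(-5 \right)} + L{\left(g,8 \right)}\right)^{2} = \left(\left(-4 - -10\right) + \left(8 - 4 i\right)\right)^{2} = \left(\left(-4 + 10\right) + \left(8 - 4 i\right)\right)^{2} = \left(6 + \left(8 - 4 i\right)\right)^{2} = \left(14 - 4 i\right)^{2}$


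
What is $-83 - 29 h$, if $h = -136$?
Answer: $3861$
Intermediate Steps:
$-83 - 29 h = -83 - -3944 = -83 + 3944 = 3861$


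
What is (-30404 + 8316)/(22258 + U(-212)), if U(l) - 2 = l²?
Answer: -5522/16801 ≈ -0.32867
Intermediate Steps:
U(l) = 2 + l²
(-30404 + 8316)/(22258 + U(-212)) = (-30404 + 8316)/(22258 + (2 + (-212)²)) = -22088/(22258 + (2 + 44944)) = -22088/(22258 + 44946) = -22088/67204 = -22088*1/67204 = -5522/16801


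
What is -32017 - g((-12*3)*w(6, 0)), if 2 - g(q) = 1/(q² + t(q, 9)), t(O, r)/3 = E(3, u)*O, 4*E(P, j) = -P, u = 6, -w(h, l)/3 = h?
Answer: -13398222473/418446 ≈ -32019.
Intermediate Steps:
w(h, l) = -3*h
E(P, j) = -P/4 (E(P, j) = (-P)/4 = -P/4)
t(O, r) = -9*O/4 (t(O, r) = 3*((-¼*3)*O) = 3*(-3*O/4) = -9*O/4)
g(q) = 2 - 1/(q² - 9*q/4)
-32017 - g((-12*3)*w(6, 0)) = -32017 - 2*(-2 - 9*(-12*3)*(-3*6) + 4*((-12*3)*(-3*6))²)/(((-12*3)*(-3*6))*(-9 + 4*((-12*3)*(-3*6)))) = -32017 - 2*(-2 - (-324)*(-18) + 4*(-36*(-18))²)/(((-36*(-18)))*(-9 + 4*(-36*(-18)))) = -32017 - 2*(-2 - 9*648 + 4*648²)/(648*(-9 + 4*648)) = -32017 - 2*(-2 - 5832 + 4*419904)/(648*(-9 + 2592)) = -32017 - 2*(-2 - 5832 + 1679616)/(648*2583) = -32017 - 2*1673782/(648*2583) = -32017 - 1*836891/418446 = -32017 - 836891/418446 = -13398222473/418446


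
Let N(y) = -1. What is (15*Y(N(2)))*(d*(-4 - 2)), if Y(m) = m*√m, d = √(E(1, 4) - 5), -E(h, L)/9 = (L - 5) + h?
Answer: -90*√5 ≈ -201.25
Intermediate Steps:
E(h, L) = 45 - 9*L - 9*h (E(h, L) = -9*((L - 5) + h) = -9*((-5 + L) + h) = -9*(-5 + L + h) = 45 - 9*L - 9*h)
d = I*√5 (d = √((45 - 9*4 - 9*1) - 5) = √((45 - 36 - 9) - 5) = √(0 - 5) = √(-5) = I*√5 ≈ 2.2361*I)
Y(m) = m^(3/2)
(15*Y(N(2)))*(d*(-4 - 2)) = (15*(-1)^(3/2))*((I*√5)*(-4 - 2)) = (15*(-I))*((I*√5)*(-6)) = (-15*I)*(-6*I*√5) = -90*√5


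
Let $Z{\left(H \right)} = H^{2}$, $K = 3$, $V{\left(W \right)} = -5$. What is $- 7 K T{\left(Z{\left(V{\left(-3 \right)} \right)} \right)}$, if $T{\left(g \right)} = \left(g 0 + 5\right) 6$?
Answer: $-630$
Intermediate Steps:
$T{\left(g \right)} = 30$ ($T{\left(g \right)} = \left(0 + 5\right) 6 = 5 \cdot 6 = 30$)
$- 7 K T{\left(Z{\left(V{\left(-3 \right)} \right)} \right)} = \left(-7\right) 3 \cdot 30 = \left(-21\right) 30 = -630$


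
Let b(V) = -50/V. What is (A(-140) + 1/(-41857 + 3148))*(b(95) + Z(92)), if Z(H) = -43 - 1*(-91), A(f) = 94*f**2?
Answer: 5848031851118/66861 ≈ 8.7465e+7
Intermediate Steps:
Z(H) = 48 (Z(H) = -43 + 91 = 48)
(A(-140) + 1/(-41857 + 3148))*(b(95) + Z(92)) = (94*(-140)**2 + 1/(-41857 + 3148))*(-50/95 + 48) = (94*19600 + 1/(-38709))*(-50*1/95 + 48) = (1842400 - 1/38709)*(-10/19 + 48) = (71317461599/38709)*(902/19) = 5848031851118/66861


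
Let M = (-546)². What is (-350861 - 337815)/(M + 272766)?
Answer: -344338/285441 ≈ -1.2063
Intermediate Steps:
M = 298116
(-350861 - 337815)/(M + 272766) = (-350861 - 337815)/(298116 + 272766) = -688676/570882 = -688676*1/570882 = -344338/285441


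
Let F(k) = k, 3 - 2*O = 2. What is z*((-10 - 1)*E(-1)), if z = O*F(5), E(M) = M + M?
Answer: 55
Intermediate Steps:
E(M) = 2*M
O = ½ (O = 3/2 - ½*2 = 3/2 - 1 = ½ ≈ 0.50000)
z = 5/2 (z = (½)*5 = 5/2 ≈ 2.5000)
z*((-10 - 1)*E(-1)) = 5*((-10 - 1)*(2*(-1)))/2 = 5*(-11*(-2))/2 = (5/2)*22 = 55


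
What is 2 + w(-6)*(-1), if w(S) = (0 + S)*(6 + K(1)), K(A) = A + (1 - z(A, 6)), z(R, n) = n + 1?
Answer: 8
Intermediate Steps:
z(R, n) = 1 + n
K(A) = -6 + A (K(A) = A + (1 - (1 + 6)) = A + (1 - 1*7) = A + (1 - 7) = A - 6 = -6 + A)
w(S) = S (w(S) = (0 + S)*(6 + (-6 + 1)) = S*(6 - 5) = S*1 = S)
2 + w(-6)*(-1) = 2 - 6*(-1) = 2 + 6 = 8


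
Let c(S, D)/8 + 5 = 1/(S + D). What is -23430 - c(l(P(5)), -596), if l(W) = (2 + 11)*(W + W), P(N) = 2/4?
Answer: -13636362/583 ≈ -23390.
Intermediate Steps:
P(N) = ½ (P(N) = 2*(¼) = ½)
l(W) = 26*W (l(W) = 13*(2*W) = 26*W)
c(S, D) = -40 + 8/(D + S) (c(S, D) = -40 + 8/(S + D) = -40 + 8/(D + S))
-23430 - c(l(P(5)), -596) = -23430 - 8*(1 - 5*(-596) - 130/2)/(-596 + 26*(½)) = -23430 - 8*(1 + 2980 - 5*13)/(-596 + 13) = -23430 - 8*(1 + 2980 - 65)/(-583) = -23430 - 8*(-1)*2916/583 = -23430 - 1*(-23328/583) = -23430 + 23328/583 = -13636362/583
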